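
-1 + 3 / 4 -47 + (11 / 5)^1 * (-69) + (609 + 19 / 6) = 24787 / 60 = 413.12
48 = 48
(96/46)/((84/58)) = 232/161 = 1.44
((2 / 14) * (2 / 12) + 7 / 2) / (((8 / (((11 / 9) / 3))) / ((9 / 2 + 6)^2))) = 2849 / 144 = 19.78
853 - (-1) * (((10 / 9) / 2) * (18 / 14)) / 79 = 471714 / 553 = 853.01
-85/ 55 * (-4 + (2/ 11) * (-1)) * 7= 5474/ 121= 45.24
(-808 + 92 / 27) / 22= -10862 / 297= -36.57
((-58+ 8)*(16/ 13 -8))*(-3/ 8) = -1650/ 13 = -126.92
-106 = -106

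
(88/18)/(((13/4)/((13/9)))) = 176/81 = 2.17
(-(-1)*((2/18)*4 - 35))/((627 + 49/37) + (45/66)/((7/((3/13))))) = -23037014/418897449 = -0.05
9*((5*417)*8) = 150120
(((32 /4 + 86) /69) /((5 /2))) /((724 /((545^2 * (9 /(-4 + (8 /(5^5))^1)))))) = -8725109375 /17334732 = -503.33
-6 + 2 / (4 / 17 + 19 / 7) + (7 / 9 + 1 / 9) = -4.43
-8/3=-2.67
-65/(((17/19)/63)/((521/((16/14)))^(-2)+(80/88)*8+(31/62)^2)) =-48933836350425/1421265076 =-34429.77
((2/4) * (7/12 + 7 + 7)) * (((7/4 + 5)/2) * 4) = 1575/16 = 98.44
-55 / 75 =-11 / 15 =-0.73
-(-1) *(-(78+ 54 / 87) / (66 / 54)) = -20520 / 319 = -64.33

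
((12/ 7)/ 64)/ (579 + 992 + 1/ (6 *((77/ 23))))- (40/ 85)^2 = -371593789/ 1678107400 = -0.22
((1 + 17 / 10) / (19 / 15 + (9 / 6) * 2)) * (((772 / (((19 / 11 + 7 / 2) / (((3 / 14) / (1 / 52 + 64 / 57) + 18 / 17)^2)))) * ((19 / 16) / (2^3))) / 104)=51479608408231113 / 248400472797568000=0.21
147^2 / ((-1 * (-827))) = 21609 / 827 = 26.13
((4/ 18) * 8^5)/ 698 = 32768/ 3141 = 10.43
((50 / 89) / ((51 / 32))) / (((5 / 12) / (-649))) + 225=-490295 / 1513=-324.05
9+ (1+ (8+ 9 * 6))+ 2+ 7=81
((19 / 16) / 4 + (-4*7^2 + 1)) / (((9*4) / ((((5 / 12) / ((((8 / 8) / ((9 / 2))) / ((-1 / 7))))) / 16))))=62305 / 688128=0.09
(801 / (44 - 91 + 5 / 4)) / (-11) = 1068 / 671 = 1.59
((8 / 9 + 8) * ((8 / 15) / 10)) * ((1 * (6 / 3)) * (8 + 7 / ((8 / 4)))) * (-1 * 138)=-67712 / 45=-1504.71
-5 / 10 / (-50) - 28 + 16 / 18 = -24391 / 900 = -27.10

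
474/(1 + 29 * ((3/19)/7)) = 31521/110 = 286.55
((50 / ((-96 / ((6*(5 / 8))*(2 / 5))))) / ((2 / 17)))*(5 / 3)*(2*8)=-2125 / 12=-177.08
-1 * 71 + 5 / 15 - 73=-431 / 3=-143.67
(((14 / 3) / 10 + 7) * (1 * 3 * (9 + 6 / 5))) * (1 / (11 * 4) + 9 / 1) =566916 / 275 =2061.51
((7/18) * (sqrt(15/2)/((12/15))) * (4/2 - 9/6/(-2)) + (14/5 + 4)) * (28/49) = 55 * sqrt(30)/144 + 136/35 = 5.98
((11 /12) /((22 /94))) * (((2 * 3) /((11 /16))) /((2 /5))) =940 /11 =85.45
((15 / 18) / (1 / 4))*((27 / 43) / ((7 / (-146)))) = -43.65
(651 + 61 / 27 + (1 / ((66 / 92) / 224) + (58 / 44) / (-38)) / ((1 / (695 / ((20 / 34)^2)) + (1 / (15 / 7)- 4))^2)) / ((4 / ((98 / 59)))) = 281.66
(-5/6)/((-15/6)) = 1/3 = 0.33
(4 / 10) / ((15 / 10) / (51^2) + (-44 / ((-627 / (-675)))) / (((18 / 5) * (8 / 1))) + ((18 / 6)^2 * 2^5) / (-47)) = -6193848 / 120343675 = -0.05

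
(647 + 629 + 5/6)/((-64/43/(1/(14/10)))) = -1647115/2688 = -612.77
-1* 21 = -21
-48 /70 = -24 /35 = -0.69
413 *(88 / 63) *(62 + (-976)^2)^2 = 523537719306272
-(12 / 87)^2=-16 / 841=-0.02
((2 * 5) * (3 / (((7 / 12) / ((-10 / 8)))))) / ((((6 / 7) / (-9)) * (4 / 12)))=2025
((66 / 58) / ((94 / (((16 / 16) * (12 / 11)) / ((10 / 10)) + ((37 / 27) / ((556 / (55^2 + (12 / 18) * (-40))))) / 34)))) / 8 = 22035653 / 11130977664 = 0.00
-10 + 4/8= -19/2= -9.50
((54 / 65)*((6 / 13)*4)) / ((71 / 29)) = 37584 / 59995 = 0.63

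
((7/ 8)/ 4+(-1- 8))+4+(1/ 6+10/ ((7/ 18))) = 14179/ 672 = 21.10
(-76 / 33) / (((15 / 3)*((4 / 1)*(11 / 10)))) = -38 / 363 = -0.10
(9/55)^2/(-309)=-27/311575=-0.00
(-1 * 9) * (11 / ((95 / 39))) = -3861 / 95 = -40.64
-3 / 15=-1 / 5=-0.20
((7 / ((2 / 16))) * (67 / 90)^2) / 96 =31423 / 97200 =0.32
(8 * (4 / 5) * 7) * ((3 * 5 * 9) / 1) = 6048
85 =85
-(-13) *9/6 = 39/2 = 19.50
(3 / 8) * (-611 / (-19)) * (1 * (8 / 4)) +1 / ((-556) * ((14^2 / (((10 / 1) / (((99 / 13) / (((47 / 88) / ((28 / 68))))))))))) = 1522716193219 / 63135027648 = 24.12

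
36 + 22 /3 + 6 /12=263 /6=43.83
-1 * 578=-578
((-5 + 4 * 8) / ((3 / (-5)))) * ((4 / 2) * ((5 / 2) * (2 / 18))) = -25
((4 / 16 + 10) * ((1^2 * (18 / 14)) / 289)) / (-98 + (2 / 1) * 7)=-123 / 226576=-0.00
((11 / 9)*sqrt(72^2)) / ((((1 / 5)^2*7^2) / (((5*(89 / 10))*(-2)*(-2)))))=391600 / 49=7991.84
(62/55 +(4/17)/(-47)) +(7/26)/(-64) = 81757537/73124480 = 1.12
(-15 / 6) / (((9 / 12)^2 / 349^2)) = -4872040 / 9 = -541337.78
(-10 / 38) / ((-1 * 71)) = 5 / 1349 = 0.00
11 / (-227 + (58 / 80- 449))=-440 / 27011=-0.02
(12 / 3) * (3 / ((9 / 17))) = 68 / 3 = 22.67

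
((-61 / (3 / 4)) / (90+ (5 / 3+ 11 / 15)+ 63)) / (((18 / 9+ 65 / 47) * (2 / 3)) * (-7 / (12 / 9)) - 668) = 22936 / 29792511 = 0.00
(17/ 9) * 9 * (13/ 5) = 221/ 5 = 44.20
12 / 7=1.71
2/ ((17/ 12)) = 24/ 17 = 1.41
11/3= 3.67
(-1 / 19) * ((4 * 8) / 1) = -32 / 19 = -1.68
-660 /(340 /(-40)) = 1320 /17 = 77.65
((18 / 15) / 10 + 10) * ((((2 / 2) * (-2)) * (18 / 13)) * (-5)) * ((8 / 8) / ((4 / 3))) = 6831 / 65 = 105.09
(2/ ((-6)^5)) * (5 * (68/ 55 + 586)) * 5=-26915/ 7128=-3.78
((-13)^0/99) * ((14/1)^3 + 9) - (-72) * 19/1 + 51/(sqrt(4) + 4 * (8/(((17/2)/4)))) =40159483/28710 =1398.80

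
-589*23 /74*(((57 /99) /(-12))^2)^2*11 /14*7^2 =-12358210109 /330864196608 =-0.04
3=3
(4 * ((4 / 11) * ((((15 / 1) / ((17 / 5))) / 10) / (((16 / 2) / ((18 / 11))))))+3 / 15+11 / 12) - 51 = -6140401 / 123420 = -49.75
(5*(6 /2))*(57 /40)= 171 /8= 21.38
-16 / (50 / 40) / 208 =-4 / 65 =-0.06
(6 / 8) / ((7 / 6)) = 9 / 14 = 0.64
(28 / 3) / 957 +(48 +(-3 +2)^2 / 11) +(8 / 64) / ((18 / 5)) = 245683 / 5104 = 48.14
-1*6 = -6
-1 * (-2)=2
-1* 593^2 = -351649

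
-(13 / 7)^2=-169 / 49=-3.45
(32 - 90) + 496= 438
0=0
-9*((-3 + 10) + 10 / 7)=-531 / 7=-75.86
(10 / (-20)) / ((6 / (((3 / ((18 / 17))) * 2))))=-17 / 36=-0.47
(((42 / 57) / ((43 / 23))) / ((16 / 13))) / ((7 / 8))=299 / 817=0.37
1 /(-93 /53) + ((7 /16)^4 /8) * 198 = 8212375 /24379392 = 0.34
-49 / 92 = -0.53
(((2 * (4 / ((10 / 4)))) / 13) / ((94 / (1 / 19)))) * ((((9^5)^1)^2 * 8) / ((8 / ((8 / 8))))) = 27894275208 / 58045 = 480562.93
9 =9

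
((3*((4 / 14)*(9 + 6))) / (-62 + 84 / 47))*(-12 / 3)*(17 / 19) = 28764 / 37639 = 0.76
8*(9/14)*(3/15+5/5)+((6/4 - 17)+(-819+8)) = -57423/70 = -820.33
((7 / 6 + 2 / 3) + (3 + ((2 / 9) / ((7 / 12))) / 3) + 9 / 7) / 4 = 787 / 504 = 1.56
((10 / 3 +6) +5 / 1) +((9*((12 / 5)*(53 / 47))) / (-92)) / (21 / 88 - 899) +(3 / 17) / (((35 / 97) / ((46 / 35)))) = 79995735191203 / 5341448253225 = 14.98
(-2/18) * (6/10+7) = -0.84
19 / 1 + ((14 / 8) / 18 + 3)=1591 / 72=22.10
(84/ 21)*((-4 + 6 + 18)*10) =800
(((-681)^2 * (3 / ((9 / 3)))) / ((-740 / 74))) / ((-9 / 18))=463761 / 5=92752.20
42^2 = 1764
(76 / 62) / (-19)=-2 / 31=-0.06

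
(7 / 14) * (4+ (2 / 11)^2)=244 / 121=2.02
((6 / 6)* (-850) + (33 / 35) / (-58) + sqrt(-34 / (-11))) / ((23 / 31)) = -53491523 / 46690 + 31* sqrt(374) / 253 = -1143.30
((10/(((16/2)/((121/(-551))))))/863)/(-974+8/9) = 5445/16658171416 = 0.00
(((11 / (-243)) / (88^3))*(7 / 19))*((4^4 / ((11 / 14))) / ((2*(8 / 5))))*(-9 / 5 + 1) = 49 / 24580908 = 0.00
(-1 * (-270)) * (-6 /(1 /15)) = -24300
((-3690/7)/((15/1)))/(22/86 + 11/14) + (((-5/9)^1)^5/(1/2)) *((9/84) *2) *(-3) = -323224079/9598743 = -33.67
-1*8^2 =-64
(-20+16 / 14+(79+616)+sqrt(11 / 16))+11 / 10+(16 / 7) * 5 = sqrt(11) / 4+48207 / 70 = 689.50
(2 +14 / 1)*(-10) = -160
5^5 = 3125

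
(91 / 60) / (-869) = -91 / 52140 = -0.00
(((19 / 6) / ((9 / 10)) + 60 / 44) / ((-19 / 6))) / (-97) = 2900 / 182457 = 0.02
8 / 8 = 1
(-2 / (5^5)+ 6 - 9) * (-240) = 450096 / 625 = 720.15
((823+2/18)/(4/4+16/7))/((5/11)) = 570416/1035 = 551.13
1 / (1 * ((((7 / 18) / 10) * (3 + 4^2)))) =180 / 133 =1.35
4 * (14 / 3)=56 / 3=18.67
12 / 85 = 0.14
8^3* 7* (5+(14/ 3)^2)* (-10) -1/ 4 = -34549769/ 36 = -959715.81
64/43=1.49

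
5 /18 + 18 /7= 359 /126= 2.85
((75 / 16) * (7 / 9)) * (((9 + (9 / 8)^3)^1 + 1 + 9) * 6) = 446.77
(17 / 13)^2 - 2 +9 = 8.71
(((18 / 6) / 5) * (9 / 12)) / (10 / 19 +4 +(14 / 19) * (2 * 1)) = 3 / 40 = 0.08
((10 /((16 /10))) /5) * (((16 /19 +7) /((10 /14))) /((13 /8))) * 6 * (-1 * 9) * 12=-1351728 /247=-5472.58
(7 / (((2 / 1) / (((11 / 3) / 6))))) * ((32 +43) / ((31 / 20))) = 9625 / 93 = 103.49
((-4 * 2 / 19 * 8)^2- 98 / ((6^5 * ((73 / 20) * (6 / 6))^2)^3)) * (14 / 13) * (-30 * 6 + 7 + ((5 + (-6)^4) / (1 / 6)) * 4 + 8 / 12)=23199580449181775072284095595 / 61144554647011026391434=379421.86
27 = 27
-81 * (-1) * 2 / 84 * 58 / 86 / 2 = 783 / 1204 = 0.65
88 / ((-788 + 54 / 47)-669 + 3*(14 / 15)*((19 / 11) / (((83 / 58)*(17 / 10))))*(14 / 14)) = -64194856 / 1060574193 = -0.06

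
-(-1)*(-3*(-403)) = 1209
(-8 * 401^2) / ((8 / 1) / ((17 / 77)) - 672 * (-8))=-2733617 / 11501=-237.69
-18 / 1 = -18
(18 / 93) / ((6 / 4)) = 0.13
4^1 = 4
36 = 36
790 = 790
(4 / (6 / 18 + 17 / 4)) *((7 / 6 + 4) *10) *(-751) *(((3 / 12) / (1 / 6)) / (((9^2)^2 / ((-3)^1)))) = 186248 / 8019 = 23.23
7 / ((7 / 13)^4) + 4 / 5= 144177 / 1715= 84.07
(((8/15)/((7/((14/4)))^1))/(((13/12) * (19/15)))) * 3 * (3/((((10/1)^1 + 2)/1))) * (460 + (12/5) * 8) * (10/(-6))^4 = 538.91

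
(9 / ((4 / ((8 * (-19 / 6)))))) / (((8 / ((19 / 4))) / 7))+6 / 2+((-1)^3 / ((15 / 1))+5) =-109907 / 480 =-228.97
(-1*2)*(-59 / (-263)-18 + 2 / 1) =8298 / 263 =31.55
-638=-638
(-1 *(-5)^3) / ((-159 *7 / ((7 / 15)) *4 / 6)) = -25 / 318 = -0.08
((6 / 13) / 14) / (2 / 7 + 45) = 3 / 4121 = 0.00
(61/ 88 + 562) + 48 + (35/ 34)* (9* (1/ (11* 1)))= 914857/ 1496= 611.54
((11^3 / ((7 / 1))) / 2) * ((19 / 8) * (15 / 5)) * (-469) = -5083089 / 16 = -317693.06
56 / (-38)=-28 / 19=-1.47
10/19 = 0.53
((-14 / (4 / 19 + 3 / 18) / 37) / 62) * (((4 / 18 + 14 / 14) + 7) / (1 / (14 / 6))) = -3724 / 11997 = -0.31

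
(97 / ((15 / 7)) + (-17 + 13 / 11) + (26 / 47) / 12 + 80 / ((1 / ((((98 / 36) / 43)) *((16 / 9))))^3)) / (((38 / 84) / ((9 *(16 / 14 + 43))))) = 35063311896277153 / 1348453428795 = 26002.61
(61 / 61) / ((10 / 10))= 1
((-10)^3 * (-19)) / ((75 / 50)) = 38000 / 3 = 12666.67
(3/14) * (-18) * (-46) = 1242/7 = 177.43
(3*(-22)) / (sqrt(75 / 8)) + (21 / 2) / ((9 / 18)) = 21- 44*sqrt(6) / 5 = -0.56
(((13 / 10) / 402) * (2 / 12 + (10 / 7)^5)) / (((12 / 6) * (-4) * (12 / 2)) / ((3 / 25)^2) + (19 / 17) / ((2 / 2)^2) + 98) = -136314347 / 22288734144600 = -0.00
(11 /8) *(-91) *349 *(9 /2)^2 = -28297269 /32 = -884289.66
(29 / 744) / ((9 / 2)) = 29 / 3348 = 0.01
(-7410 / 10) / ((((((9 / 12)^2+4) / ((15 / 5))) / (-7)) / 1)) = 248976 / 73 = 3410.63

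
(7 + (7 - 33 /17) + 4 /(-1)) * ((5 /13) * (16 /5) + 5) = 11097 /221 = 50.21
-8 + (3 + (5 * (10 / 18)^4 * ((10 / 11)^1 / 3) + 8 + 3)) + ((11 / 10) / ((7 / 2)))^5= 6.15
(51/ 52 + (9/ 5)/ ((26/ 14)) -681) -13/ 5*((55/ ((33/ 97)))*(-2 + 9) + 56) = -226019/ 60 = -3766.98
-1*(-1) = 1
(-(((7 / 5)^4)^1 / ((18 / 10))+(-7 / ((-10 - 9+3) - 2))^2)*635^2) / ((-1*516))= 1492916369 / 835920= 1785.96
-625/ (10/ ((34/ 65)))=-425/ 13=-32.69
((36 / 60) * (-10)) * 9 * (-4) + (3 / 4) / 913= 788835 / 3652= 216.00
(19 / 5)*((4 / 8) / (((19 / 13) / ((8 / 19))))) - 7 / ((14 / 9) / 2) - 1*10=-1753 / 95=-18.45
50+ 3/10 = 503/10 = 50.30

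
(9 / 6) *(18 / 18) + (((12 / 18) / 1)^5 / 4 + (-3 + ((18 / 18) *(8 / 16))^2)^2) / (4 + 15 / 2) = 96599 / 44712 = 2.16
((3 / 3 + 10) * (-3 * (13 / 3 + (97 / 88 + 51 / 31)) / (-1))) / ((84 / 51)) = 985133 / 6944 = 141.87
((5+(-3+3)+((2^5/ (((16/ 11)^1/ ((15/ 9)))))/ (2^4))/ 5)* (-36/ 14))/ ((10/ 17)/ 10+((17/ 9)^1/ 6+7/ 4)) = -180387/ 27293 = -6.61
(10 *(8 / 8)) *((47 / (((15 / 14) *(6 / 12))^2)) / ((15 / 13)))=958048 / 675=1419.33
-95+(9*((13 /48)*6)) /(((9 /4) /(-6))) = -134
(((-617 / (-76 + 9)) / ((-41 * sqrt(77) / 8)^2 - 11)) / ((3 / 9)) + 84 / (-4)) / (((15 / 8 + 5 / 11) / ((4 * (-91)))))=175699273568 / 53580235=3279.18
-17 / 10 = -1.70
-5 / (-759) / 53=5 / 40227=0.00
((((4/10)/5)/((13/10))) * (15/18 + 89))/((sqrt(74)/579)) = 104027 * sqrt(74)/2405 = 372.09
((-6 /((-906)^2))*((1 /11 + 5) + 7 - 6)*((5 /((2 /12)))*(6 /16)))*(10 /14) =-5025 /14045416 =-0.00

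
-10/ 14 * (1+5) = -30/ 7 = -4.29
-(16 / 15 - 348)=5204 / 15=346.93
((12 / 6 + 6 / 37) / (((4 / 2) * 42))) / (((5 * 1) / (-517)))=-2068 / 777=-2.66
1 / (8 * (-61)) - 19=-19.00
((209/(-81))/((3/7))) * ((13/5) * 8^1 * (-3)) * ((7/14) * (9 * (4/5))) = 304304/225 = 1352.46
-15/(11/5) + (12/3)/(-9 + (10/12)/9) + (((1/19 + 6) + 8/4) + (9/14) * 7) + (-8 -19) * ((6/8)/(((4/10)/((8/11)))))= -6339921/201058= -31.53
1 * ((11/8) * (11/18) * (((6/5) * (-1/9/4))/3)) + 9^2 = 1049639/12960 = 80.99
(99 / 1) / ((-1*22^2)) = -0.20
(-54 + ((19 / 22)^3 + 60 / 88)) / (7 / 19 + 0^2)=-10656587 / 74536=-142.97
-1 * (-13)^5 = 371293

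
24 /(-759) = -8 /253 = -0.03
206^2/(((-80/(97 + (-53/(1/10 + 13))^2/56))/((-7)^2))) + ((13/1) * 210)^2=3380081225031/686440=4924073.81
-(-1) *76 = 76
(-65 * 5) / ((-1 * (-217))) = -325 / 217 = -1.50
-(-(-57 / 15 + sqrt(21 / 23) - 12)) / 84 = -79 / 420 + sqrt(483) / 1932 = -0.18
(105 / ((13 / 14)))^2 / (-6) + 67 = -2064.07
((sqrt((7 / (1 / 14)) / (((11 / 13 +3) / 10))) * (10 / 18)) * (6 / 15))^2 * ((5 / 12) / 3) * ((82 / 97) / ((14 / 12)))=29848 / 23571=1.27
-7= -7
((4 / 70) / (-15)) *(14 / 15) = -4 / 1125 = -0.00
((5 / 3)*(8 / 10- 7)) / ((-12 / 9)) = 31 / 4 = 7.75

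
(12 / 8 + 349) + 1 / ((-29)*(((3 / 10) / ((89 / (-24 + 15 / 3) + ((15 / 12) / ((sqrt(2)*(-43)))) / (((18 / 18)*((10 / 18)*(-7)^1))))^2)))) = 1335*sqrt(2) / 331702 + 15842771214491 / 45528089712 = 347.98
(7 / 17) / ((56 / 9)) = 9 / 136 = 0.07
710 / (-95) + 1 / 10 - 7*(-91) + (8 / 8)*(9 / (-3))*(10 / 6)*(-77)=192779 / 190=1014.63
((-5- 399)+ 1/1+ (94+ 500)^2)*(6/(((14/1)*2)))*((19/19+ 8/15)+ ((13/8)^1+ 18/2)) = 514199747/560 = 918213.83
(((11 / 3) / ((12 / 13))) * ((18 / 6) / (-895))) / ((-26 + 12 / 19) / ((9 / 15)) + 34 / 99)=6897 / 21723440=0.00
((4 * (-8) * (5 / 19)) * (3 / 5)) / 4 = -1.26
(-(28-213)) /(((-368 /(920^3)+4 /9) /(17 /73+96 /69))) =417721860000 /617871343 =676.07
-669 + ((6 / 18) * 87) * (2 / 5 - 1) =-3432 / 5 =-686.40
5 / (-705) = -1 / 141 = -0.01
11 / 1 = 11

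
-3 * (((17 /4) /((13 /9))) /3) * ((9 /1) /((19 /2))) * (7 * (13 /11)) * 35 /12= -112455 /1672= -67.26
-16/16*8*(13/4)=-26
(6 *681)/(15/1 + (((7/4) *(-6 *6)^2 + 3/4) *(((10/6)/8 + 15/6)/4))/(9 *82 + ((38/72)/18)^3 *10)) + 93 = 14608999290447/43975665805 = 332.21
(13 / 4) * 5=65 / 4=16.25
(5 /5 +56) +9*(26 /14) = 516 /7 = 73.71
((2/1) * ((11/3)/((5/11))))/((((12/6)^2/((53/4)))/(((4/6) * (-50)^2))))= 801625/9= 89069.44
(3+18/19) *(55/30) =275/38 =7.24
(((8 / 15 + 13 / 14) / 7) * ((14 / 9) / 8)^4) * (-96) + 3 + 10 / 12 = 1996997 / 524880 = 3.80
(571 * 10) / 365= 1142 / 73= 15.64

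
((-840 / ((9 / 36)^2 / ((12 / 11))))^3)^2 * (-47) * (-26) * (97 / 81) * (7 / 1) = 180276471807579906183782203392000000 / 1771561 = 101761368537453639013154100000.00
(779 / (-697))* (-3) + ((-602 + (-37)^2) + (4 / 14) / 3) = 275050 / 357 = 770.45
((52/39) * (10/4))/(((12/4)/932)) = 9320/9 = 1035.56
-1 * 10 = -10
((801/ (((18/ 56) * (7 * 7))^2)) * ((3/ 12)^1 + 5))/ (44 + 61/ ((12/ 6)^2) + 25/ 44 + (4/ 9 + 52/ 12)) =11748/ 44765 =0.26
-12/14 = -6/7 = -0.86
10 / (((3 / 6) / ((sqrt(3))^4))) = 180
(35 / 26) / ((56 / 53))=1.27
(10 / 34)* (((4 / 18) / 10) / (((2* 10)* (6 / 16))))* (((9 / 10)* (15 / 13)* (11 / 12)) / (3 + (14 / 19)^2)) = 3971 / 16959540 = 0.00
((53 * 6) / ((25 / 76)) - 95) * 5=21793 / 5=4358.60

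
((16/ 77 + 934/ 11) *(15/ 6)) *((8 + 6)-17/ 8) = 1556575/ 616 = 2526.91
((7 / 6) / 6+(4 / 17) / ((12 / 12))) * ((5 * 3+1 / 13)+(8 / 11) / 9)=1282651 / 196911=6.51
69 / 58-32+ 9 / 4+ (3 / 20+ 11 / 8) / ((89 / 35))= -577331 / 20648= -27.96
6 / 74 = 3 / 37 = 0.08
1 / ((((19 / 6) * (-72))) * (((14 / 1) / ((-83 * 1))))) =0.03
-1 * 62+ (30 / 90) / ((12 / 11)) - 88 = -5389 / 36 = -149.69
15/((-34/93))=-1395/34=-41.03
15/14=1.07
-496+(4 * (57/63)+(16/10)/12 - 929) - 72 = -156791/105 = -1493.25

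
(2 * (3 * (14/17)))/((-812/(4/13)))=-12/6409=-0.00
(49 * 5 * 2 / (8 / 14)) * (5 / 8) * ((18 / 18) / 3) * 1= 8575 / 48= 178.65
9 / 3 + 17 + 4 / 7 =144 / 7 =20.57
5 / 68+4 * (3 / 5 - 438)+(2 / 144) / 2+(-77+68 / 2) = -21940439 / 12240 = -1792.52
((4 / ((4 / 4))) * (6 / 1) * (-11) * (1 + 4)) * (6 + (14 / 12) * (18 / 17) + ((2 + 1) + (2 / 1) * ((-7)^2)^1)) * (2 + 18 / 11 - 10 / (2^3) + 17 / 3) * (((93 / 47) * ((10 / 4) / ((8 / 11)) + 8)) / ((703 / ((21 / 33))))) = -145634135850 / 6178667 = -23570.48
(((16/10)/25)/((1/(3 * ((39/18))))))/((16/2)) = 13/250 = 0.05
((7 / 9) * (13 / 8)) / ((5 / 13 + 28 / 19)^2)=5551819 / 15169032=0.37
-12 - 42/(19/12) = -732/19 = -38.53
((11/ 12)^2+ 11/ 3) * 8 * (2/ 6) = 649/ 54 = 12.02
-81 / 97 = -0.84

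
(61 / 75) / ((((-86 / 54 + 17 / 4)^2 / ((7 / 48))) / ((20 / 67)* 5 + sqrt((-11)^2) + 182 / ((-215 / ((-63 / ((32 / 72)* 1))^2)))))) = -9677831916213 / 33900727000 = -285.48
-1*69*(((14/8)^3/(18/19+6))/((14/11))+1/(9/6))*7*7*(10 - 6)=-17213.16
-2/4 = -1/2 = -0.50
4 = 4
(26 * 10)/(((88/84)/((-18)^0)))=2730/11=248.18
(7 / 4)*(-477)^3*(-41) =7787123142.75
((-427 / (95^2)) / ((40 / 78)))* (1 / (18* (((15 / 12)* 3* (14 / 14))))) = -5551 / 4061250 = -0.00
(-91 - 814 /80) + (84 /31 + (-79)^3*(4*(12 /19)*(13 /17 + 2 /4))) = -630971584851 /400520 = -1575380.97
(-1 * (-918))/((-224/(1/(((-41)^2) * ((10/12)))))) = -1377/470680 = -0.00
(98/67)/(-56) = -7/268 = -0.03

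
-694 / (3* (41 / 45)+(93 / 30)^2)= -56.22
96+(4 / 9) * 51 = 356 / 3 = 118.67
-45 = -45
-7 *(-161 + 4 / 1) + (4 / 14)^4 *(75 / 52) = 34303387 / 31213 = 1099.01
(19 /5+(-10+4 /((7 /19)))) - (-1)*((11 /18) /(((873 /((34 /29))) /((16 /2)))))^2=8462547636827 /1817094636315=4.66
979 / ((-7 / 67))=-65593 / 7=-9370.43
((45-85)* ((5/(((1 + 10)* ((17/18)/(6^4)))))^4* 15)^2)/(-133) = 308334837900071739442115631277670400000000000/198876969370964408293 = 1550379809564253821455305.00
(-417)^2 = 173889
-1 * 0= 0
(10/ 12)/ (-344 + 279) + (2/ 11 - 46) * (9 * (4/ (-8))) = 176893/ 858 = 206.17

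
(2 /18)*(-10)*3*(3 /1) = -10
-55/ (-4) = 55/ 4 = 13.75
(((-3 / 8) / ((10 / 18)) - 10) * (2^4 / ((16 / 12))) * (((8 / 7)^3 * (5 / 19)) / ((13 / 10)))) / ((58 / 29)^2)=-117120 / 12103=-9.68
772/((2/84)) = 32424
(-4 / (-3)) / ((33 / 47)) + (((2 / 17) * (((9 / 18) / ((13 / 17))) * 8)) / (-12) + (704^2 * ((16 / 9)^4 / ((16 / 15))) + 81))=1451506752115 / 312741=4641242.28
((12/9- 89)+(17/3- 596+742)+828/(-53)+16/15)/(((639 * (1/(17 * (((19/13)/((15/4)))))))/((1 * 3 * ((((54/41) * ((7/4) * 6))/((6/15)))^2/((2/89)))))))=6727378056966/82232839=81808.90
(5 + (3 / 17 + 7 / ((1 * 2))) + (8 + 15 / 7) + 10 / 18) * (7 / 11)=41501 / 3366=12.33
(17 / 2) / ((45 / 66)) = 187 / 15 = 12.47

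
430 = 430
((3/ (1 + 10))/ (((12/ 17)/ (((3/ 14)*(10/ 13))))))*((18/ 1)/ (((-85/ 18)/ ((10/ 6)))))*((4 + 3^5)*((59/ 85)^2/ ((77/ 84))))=-64287108/ 1223915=-52.53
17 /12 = 1.42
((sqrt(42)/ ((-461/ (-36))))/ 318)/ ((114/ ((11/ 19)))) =11*sqrt(42)/ 8820313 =0.00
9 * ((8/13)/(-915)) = -24/3965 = -0.01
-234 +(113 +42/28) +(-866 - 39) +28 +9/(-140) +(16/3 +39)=-952.23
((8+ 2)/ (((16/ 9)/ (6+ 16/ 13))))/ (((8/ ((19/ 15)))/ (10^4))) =64399.04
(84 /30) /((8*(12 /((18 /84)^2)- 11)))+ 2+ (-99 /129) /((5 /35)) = -2176997 /645860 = -3.37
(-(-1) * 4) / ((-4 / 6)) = -6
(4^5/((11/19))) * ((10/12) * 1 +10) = 632320/33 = 19161.21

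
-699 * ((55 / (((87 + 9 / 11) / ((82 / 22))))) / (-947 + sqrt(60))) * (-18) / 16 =-1.95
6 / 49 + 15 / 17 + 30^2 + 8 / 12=2253277 / 2499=901.67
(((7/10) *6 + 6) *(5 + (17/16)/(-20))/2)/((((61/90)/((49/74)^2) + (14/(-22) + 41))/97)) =1861444876599/31877873920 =58.39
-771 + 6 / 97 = -74781 / 97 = -770.94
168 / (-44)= -42 / 11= -3.82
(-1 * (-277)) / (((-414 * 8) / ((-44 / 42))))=3047 / 34776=0.09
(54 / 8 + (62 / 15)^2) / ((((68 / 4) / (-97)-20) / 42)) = -49.62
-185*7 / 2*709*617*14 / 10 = -793102289 / 2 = -396551144.50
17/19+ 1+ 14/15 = 806/285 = 2.83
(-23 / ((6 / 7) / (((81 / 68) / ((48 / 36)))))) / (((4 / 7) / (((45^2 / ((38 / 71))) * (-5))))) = 65623942125 / 82688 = 793633.20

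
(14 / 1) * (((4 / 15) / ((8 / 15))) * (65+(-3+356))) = 2926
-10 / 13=-0.77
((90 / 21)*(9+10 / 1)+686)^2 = 28858384 / 49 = 588946.61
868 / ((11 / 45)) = 39060 / 11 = 3550.91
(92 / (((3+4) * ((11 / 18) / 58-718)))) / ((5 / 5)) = -96048 / 5247067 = -0.02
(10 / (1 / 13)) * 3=390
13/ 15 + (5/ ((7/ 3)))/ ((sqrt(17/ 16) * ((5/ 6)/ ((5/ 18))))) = 20 * sqrt(17)/ 119 + 13/ 15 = 1.56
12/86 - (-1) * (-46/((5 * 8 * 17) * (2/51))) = -2727/1720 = -1.59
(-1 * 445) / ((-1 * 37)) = 445 / 37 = 12.03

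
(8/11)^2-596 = -72052/121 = -595.47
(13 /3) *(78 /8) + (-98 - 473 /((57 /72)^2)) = -1170295 /1444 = -810.45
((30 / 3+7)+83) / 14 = 50 / 7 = 7.14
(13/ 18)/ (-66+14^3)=1/ 3708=0.00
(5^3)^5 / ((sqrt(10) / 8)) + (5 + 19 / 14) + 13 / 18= 446 / 63 + 24414062500*sqrt(10)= 77204044444.78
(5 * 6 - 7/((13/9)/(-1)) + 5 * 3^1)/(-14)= -324/91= -3.56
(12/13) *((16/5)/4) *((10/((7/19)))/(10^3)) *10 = 456/2275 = 0.20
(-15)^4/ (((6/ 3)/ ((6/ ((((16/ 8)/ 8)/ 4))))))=2430000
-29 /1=-29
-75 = -75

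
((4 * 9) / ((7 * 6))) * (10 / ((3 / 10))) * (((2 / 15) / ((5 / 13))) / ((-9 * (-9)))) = 208 / 1701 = 0.12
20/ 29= 0.69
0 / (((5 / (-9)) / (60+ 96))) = 0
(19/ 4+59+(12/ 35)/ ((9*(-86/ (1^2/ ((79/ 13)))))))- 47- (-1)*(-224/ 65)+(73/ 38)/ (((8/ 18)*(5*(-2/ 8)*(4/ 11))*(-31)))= 59475521281/ 4369819272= 13.61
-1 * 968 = -968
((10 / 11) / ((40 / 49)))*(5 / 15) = 0.37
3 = 3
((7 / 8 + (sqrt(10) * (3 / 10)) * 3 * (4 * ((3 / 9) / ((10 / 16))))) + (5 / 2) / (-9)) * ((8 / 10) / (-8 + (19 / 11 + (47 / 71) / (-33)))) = -56232 * sqrt(10) / 230375 - 33583 / 442320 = -0.85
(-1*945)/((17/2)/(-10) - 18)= 18900/377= 50.13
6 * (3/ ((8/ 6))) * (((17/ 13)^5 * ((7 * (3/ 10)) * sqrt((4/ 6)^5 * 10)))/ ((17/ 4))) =14031528 * sqrt(15)/ 1856465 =29.27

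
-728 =-728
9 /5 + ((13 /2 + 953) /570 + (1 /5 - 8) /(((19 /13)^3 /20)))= -19130389 /411540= -46.48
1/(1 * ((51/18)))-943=-16025/17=-942.65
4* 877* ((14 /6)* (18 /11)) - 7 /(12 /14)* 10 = 439313 /33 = 13312.52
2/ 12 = 1/ 6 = 0.17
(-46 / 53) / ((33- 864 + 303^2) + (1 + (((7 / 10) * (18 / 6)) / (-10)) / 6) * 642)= -4600 / 485466909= -0.00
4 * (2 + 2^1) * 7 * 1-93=19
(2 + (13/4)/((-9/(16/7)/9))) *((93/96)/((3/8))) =-589/42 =-14.02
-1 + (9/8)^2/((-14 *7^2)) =-43985/43904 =-1.00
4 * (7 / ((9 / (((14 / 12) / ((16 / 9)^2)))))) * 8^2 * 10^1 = 735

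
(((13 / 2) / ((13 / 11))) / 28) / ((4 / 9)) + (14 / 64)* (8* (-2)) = -685 / 224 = -3.06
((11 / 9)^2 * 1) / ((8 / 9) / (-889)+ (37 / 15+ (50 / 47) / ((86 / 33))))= 1086984745 / 2091181896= 0.52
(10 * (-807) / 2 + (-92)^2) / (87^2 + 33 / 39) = 57577 / 98408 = 0.59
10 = 10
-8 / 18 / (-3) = 0.15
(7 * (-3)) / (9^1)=-7 / 3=-2.33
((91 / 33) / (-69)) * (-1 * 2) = 182 / 2277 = 0.08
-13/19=-0.68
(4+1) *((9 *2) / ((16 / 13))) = 585 / 8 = 73.12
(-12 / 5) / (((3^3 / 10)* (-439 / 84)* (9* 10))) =112 / 59265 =0.00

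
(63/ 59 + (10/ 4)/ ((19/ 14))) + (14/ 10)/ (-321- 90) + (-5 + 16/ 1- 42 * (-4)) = 419049808/ 2303655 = 181.91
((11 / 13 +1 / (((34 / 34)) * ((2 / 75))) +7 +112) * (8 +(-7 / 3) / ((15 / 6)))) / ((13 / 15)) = 216823 / 169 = 1282.98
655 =655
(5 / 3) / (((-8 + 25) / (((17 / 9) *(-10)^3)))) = -5000 / 27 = -185.19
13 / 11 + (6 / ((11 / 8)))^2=2447 / 121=20.22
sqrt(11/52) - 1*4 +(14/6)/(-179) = -2155/537 +sqrt(143)/26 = -3.55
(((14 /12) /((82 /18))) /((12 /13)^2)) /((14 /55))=9295 /7872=1.18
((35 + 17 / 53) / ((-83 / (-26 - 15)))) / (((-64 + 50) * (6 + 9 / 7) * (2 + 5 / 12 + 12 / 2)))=-153504 / 7553083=-0.02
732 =732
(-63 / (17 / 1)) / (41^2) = -63 / 28577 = -0.00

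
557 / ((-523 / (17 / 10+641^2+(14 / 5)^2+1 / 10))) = -5721652162 / 13075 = -437602.46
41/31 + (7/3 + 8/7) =3124/651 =4.80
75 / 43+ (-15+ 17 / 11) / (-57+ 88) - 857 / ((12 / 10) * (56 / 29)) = -1815642799 / 4926768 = -368.53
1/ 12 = 0.08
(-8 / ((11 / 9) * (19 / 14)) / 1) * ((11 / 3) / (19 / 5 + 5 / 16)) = -3840 / 893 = -4.30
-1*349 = -349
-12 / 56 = -0.21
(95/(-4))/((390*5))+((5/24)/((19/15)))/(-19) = -5867/281580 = -0.02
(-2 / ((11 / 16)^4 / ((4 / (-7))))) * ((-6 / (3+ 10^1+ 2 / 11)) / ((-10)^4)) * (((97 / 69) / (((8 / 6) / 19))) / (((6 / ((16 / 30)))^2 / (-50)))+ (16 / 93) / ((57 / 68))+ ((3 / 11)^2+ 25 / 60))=62805814525952 / 37369421979553125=0.00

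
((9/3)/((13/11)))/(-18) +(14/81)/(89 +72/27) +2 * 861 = 332405239/193050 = 1721.86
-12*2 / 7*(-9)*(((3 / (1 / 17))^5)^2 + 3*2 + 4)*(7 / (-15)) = -8571054515588136792 / 5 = -1714210903117627358.40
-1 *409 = -409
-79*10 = -790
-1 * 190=-190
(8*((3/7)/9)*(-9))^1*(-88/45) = 704/105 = 6.70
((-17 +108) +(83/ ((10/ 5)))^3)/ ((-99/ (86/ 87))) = -24618145/ 34452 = -714.56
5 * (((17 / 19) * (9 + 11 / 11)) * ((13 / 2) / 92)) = 5525 / 1748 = 3.16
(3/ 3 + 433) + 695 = 1129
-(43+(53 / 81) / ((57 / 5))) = -198796 / 4617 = -43.06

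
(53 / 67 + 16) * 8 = 134.33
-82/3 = -27.33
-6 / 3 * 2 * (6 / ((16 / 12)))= -18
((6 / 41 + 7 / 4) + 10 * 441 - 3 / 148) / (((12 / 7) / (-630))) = -2459609880 / 1517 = -1621364.46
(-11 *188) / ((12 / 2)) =-1034 / 3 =-344.67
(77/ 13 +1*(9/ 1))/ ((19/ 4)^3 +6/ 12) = 12416/ 89583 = 0.14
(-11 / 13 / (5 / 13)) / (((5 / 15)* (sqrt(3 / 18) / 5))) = -33* sqrt(6) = -80.83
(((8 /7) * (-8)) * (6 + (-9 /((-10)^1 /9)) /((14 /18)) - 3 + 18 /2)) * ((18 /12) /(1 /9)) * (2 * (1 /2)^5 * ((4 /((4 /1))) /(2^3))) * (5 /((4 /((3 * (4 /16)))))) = -127089 /6272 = -20.26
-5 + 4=-1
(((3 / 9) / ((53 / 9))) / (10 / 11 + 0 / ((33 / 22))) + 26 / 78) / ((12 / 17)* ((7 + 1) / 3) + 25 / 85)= 289 / 1590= 0.18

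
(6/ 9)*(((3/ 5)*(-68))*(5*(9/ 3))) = -408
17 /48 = 0.35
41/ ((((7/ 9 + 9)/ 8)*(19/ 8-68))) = -984/ 1925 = -0.51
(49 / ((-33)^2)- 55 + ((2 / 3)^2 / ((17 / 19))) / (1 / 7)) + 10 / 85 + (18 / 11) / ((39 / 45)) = -1322934 / 26741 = -49.47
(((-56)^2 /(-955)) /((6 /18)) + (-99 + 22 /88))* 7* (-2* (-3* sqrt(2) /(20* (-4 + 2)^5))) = 8711997* sqrt(2) /1222400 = 10.08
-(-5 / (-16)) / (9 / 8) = -5 / 18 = -0.28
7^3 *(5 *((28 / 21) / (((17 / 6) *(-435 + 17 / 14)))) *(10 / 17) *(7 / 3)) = -13445600 / 5265291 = -2.55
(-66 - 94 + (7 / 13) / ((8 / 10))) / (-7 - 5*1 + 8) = 8285 / 208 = 39.83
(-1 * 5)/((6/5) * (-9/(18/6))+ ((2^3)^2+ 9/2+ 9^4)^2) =-100/879005333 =-0.00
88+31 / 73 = 6455 / 73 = 88.42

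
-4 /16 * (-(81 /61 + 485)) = 14833 /122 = 121.58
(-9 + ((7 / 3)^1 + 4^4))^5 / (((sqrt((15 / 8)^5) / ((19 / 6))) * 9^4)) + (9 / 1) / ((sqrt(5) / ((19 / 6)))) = 57 * sqrt(5) / 10 + 284735465352921088 * sqrt(30) / 16142520375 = 96611962.85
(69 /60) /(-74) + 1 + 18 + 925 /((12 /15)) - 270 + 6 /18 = 4020721 /4440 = 905.57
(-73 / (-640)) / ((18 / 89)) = 6497 / 11520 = 0.56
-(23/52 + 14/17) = -1119/884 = -1.27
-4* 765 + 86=-2974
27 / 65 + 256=16667 / 65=256.42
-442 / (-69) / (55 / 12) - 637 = -804037 / 1265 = -635.60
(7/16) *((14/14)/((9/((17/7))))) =17/144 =0.12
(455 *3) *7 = 9555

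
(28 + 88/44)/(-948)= -5/158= -0.03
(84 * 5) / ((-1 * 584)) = -105 / 146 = -0.72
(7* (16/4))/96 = 7/24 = 0.29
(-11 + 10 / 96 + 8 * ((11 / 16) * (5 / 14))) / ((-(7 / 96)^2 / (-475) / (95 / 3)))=-25267895.04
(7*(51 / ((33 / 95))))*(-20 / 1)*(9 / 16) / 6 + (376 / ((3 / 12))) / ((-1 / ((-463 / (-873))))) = -209317951 / 76824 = -2724.64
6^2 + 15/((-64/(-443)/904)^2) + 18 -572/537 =587321181.29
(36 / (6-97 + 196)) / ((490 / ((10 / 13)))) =12 / 22295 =0.00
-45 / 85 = -9 / 17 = -0.53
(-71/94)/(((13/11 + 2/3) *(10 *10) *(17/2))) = -2343/4873900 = -0.00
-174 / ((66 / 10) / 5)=-1450 / 11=-131.82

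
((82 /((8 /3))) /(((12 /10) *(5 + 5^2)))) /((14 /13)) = 533 /672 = 0.79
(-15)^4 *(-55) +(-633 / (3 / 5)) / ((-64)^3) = -729907198945 / 262144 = -2784375.00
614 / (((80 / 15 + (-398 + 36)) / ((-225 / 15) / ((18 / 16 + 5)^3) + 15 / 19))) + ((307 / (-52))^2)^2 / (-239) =-2645681968996388369 / 417962091953905408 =-6.33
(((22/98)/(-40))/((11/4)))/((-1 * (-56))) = -1/27440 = -0.00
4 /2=2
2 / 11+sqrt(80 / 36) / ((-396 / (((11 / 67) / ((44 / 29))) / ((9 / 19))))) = 2 / 11 - 551* sqrt(5) / 1432728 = 0.18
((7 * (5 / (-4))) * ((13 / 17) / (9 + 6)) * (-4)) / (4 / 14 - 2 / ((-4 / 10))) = 637 / 1887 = 0.34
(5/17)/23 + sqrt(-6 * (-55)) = 5/391 + sqrt(330) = 18.18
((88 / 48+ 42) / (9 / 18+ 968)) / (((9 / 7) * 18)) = 1841 / 941382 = 0.00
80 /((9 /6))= 160 /3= 53.33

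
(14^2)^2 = 38416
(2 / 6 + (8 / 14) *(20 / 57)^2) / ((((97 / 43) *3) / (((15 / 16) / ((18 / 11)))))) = 0.03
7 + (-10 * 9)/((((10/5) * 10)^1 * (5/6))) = 8/5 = 1.60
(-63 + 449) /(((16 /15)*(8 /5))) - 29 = 12619 /64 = 197.17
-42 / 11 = -3.82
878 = 878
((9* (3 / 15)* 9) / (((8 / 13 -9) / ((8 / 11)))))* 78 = -109.60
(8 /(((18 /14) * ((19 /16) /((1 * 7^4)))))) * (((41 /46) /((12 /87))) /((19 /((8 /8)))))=319736368 /74727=4278.73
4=4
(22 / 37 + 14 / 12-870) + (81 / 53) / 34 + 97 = -77127862 / 100011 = -771.19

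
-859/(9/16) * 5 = -68720/9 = -7635.56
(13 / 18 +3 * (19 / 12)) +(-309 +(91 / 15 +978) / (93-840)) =-13663159 / 44820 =-304.85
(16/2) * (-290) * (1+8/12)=-11600/3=-3866.67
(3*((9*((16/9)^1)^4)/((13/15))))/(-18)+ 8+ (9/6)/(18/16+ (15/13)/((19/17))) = -8.59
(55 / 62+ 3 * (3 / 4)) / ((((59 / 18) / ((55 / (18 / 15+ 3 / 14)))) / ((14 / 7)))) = 136150 / 1829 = 74.44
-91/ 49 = -13/ 7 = -1.86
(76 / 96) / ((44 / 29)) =0.52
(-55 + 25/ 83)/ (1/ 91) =-413140/ 83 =-4977.59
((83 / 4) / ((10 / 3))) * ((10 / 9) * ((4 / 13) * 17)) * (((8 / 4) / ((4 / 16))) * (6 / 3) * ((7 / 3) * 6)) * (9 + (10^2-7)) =10746176 / 13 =826628.92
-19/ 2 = -9.50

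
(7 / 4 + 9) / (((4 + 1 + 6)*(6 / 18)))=129 / 44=2.93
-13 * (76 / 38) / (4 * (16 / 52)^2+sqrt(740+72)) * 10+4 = 23890476 / 5796859 - 3712930 * sqrt(203) / 5796859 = -5.00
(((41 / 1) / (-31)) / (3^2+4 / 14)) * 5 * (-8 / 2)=1148 / 403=2.85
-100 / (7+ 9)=-25 / 4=-6.25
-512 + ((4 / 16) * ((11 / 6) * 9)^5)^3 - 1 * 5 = 28581116437370460.66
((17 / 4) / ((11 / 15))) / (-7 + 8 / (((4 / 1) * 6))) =-153 / 176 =-0.87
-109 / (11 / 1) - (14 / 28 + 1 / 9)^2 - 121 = -467891 / 3564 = -131.28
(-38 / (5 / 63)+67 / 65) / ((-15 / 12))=24844 / 65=382.22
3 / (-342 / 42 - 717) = -7 / 1692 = -0.00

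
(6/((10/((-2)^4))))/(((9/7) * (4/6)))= 56/5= 11.20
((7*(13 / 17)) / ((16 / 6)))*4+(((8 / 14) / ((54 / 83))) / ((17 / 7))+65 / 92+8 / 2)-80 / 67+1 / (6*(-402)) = 251323 / 21114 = 11.90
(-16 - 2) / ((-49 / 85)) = 1530 / 49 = 31.22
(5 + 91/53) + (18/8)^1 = 1901/212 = 8.97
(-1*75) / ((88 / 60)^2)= -16875 / 484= -34.87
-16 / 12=-4 / 3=-1.33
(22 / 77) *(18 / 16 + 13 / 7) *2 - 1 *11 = -911 / 98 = -9.30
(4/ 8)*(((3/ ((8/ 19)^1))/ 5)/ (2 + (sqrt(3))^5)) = -57/ 9560 + 513*sqrt(3)/ 19120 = 0.04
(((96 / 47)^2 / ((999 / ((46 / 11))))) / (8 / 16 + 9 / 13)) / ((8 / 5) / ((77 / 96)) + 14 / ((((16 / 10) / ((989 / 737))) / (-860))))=-2871930880 / 1979545222883811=-0.00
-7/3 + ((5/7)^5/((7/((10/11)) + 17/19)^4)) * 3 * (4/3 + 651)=-812719293504152929/358555339059815541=-2.27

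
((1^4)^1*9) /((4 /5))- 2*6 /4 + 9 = 69 /4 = 17.25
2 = 2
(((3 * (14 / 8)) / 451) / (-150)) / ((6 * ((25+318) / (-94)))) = 47 / 13259400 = 0.00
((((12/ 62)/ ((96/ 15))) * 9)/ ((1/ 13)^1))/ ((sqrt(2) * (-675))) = -13 * sqrt(2)/ 4960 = -0.00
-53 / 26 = -2.04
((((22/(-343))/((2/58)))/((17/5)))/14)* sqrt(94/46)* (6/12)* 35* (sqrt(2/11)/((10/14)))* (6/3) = -145* sqrt(23782)/19159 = -1.17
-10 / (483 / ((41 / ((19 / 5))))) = -2050 / 9177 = -0.22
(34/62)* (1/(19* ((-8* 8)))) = -17/37696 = -0.00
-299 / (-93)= 299 / 93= 3.22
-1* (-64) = 64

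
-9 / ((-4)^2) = -9 / 16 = -0.56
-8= -8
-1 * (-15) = 15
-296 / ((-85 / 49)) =14504 / 85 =170.64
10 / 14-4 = -23 / 7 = -3.29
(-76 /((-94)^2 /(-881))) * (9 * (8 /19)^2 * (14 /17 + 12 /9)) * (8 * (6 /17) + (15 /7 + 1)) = 13210771200 /84907333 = 155.59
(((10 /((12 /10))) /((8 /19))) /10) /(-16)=-95 /768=-0.12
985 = 985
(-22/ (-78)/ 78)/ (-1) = -11/ 3042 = -0.00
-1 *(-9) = 9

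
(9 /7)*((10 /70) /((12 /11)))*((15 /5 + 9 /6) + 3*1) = 495 /392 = 1.26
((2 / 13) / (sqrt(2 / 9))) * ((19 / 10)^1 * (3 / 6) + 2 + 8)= 657 * sqrt(2) / 260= 3.57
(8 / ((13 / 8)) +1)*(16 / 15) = 1232 / 195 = 6.32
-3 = -3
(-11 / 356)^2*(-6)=-363 / 63368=-0.01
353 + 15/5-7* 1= 349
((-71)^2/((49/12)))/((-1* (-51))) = 20164/833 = 24.21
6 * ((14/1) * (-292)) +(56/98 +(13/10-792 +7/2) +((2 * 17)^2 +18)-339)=-856787/35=-24479.63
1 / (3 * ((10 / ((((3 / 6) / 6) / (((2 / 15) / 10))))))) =5 / 24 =0.21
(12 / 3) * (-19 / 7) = -76 / 7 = -10.86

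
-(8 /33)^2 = -64 /1089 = -0.06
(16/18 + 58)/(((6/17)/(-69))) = -103615/9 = -11512.78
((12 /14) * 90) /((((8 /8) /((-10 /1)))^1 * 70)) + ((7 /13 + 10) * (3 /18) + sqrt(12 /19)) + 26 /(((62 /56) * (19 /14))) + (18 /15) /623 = 2 * sqrt(57) /19 + 8056029509 /1001765310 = 8.84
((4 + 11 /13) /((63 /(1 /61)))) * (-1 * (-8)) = 0.01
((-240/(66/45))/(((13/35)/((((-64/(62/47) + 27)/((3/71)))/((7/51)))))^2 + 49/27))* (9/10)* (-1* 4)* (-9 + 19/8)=-9390762859980283875/4366816962569974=-2150.48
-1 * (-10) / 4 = 5 / 2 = 2.50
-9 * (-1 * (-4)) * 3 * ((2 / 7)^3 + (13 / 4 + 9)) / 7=-454653 / 2401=-189.36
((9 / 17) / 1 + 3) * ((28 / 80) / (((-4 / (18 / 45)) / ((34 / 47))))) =-21 / 235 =-0.09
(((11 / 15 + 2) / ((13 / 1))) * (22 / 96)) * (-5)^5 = -281875 / 1872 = -150.57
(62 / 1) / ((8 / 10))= 155 / 2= 77.50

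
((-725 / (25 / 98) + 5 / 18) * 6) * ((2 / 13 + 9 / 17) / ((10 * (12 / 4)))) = -7723801 / 19890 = -388.33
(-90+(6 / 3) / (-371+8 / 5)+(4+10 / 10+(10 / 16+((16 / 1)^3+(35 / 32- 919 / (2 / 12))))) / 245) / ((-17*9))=1386733967 / 2215513440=0.63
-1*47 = -47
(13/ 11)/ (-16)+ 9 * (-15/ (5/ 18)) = -85549/ 176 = -486.07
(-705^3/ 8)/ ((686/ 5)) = -1752013125/ 5488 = -319244.37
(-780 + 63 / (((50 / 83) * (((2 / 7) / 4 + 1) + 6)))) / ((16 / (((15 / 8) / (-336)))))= 210433 / 788480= 0.27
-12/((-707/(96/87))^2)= -12288/420373009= -0.00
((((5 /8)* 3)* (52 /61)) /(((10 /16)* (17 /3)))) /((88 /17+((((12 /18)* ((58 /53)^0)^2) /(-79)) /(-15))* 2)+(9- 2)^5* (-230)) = -831870 /7125343736981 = -0.00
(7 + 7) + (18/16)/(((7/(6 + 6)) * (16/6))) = 1649/112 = 14.72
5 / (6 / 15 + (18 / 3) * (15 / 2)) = 25 / 227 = 0.11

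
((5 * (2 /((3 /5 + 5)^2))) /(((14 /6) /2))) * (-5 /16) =-1875 /21952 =-0.09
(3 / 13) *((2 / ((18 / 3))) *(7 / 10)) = 7 / 130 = 0.05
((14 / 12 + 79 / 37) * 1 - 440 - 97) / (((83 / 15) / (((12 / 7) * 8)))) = -28435440 / 21497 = -1322.76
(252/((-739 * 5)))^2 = 63504/13653025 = 0.00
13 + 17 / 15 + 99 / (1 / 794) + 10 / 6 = 393109 / 5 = 78621.80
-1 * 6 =-6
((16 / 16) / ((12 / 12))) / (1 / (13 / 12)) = 13 / 12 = 1.08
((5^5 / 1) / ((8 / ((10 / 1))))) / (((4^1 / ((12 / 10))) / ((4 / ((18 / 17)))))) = 53125 / 12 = 4427.08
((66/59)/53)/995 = 66/3111365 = 0.00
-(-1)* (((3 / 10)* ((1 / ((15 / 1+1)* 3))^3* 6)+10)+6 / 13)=8355853 / 798720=10.46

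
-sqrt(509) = -22.56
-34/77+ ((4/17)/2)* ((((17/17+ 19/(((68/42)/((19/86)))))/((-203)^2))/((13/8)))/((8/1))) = -64671334561/146461813498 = -0.44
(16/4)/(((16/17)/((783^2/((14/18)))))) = 93802617/28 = 3350093.46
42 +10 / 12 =257 / 6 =42.83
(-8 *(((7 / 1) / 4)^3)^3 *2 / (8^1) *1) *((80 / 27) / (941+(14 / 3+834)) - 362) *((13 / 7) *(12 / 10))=651788479861883 / 2624225280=248373.68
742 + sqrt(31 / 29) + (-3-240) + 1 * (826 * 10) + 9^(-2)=sqrt(899) / 29 + 709480 / 81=8760.05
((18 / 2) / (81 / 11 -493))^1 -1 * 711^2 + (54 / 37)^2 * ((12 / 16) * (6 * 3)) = -3696765008517 / 7313198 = -505492.26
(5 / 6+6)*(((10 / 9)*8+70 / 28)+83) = 69659 / 108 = 644.99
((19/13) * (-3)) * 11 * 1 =-627/13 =-48.23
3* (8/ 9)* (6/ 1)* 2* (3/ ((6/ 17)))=272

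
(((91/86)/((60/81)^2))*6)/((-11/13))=-2587221/189200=-13.67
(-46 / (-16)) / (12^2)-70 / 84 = -937 / 1152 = -0.81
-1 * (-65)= 65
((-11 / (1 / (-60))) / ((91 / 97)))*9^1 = 576180 / 91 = 6331.65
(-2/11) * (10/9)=-20/99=-0.20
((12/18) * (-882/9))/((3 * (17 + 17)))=-98/153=-0.64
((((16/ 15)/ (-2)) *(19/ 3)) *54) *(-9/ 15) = 2736/ 25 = 109.44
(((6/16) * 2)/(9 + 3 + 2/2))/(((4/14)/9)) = 189/104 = 1.82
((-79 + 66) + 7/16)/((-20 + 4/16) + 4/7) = 0.66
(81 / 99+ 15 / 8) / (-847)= -237 / 74536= -0.00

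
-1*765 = -765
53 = 53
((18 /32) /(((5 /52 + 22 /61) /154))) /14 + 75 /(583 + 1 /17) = 1039089 /75992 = 13.67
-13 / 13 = -1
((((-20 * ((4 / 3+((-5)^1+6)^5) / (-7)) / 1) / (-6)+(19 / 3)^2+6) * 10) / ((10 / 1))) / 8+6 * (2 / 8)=57 / 8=7.12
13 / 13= 1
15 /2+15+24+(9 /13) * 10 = 53.42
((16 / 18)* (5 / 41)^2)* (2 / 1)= 400 / 15129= 0.03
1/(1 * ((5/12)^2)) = 144/25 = 5.76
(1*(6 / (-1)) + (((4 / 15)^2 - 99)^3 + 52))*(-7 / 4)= 77195921258603 / 45562500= 1694286.34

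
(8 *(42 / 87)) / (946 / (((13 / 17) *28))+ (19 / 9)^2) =1651104 / 20793667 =0.08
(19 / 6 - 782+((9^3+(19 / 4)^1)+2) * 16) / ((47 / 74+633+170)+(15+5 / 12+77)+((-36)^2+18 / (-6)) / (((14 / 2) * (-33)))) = 12.35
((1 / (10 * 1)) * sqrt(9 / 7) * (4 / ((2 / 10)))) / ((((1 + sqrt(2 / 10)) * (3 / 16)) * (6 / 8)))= -32 * sqrt(35) / 21 + 160 * sqrt(7) / 21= 11.14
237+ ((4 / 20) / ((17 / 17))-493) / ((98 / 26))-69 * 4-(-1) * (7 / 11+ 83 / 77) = -5881 / 35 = -168.03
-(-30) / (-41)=-30 / 41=-0.73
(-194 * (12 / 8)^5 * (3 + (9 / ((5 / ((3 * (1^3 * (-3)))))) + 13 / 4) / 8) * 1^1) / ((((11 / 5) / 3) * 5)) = -15627573 / 28160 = -554.96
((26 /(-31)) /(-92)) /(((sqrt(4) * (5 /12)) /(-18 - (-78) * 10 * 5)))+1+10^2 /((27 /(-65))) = -18988499 /96255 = -197.27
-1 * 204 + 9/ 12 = -813/ 4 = -203.25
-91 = -91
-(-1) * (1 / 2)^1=1 / 2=0.50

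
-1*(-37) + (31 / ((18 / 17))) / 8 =5855 / 144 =40.66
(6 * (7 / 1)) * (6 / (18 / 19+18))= 133 / 10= 13.30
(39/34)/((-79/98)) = -1911/1343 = -1.42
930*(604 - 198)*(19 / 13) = 7174020 / 13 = 551847.69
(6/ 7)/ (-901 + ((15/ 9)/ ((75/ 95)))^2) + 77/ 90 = 977461/ 1143765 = 0.85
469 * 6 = 2814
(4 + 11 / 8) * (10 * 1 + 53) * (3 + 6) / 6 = 507.94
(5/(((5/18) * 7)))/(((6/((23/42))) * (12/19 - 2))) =-437/2548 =-0.17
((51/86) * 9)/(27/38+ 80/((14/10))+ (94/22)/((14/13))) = 0.09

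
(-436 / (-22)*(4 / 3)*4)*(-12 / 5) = -13952 / 55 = -253.67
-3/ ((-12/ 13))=13/ 4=3.25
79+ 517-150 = 446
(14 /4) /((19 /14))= 49 /19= 2.58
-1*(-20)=20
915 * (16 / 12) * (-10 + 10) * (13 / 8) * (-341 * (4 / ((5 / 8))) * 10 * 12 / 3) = 0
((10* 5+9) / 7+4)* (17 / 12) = 493 / 28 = 17.61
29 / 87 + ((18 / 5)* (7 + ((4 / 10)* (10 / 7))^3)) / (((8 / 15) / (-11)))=-2194943 / 4116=-533.27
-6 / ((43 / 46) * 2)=-138 / 43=-3.21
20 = 20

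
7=7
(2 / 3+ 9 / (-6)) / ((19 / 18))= -15 / 19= -0.79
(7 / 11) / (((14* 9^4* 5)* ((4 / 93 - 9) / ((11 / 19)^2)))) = -341 / 6576593310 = -0.00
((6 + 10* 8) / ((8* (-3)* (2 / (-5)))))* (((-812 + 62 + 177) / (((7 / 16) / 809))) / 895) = -13288634 / 1253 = -10605.45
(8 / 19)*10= 80 / 19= 4.21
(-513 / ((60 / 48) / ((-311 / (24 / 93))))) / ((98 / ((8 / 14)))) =4945833 / 1715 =2883.87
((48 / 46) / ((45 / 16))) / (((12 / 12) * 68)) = 32 / 5865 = 0.01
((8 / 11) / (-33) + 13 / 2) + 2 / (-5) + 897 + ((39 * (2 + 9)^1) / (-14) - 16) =10881008 / 12705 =856.44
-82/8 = -41/4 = -10.25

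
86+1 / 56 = 4817 / 56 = 86.02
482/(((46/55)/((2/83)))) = 26510/1909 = 13.89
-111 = -111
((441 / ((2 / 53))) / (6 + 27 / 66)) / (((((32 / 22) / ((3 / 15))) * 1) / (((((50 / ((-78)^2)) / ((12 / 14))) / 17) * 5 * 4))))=54991475 / 19444464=2.83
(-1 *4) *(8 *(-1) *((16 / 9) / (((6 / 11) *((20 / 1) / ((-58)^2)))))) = 2368256 / 135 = 17542.64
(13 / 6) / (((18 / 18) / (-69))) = -299 / 2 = -149.50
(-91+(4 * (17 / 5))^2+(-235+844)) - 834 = -3276 / 25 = -131.04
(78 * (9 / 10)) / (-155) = -0.45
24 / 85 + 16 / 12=412 / 255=1.62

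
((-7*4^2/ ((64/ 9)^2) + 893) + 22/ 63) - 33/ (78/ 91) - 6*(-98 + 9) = 22363639/ 16128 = 1386.63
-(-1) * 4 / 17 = 4 / 17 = 0.24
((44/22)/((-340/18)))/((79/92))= -828/6715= -0.12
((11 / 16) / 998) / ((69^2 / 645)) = 2365 / 25341216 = 0.00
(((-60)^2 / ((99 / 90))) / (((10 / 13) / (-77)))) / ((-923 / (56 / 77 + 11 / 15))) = 404880 / 781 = 518.41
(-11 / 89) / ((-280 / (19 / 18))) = 209 / 448560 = 0.00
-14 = -14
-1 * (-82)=82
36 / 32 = 9 / 8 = 1.12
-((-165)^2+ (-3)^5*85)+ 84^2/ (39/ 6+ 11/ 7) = -643626/ 113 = -5695.81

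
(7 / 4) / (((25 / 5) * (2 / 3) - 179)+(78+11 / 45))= -315 / 17536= -0.02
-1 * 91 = -91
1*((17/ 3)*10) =170/ 3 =56.67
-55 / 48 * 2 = -55 / 24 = -2.29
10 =10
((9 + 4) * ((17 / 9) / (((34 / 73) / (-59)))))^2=3134992081 / 324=9675901.48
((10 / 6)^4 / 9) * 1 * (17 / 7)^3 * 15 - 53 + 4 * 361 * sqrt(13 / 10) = 10935628 / 83349 + 722 * sqrt(130) / 5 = 1777.62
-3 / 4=-0.75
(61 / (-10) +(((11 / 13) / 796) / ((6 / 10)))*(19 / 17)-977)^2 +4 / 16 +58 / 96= 1682392161277520209 / 1740737196900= 966482.57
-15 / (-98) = 15 / 98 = 0.15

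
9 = 9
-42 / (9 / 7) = -98 / 3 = -32.67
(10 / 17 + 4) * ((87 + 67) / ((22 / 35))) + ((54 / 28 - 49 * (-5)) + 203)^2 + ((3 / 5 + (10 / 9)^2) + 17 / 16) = 1098799068649 / 5397840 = 203562.73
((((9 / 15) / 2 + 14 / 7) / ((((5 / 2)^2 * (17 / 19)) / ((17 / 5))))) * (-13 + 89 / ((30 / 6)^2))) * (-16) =3300224 / 15625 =211.21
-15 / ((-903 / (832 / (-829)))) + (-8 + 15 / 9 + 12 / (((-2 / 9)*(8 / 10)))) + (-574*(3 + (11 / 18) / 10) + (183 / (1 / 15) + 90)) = 11274531136 / 11228805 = 1004.07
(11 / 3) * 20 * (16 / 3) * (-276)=-323840 / 3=-107946.67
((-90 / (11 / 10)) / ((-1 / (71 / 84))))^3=150993703125 / 456533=330739.95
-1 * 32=-32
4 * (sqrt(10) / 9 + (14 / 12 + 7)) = 4 * sqrt(10) / 9 + 98 / 3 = 34.07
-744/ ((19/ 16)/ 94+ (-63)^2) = -1118976/ 5969395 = -0.19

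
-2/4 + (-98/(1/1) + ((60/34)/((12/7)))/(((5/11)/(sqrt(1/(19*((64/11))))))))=-197/2 + 77*sqrt(209)/5168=-98.28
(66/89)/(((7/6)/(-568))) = -224928/623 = -361.04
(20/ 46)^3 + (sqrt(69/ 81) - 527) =-6411009/ 12167 + sqrt(69)/ 9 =-525.99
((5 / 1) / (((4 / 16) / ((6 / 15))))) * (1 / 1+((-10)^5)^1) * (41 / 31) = -32799672 / 31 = -1058053.94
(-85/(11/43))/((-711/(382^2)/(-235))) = -125337771700/7821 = -16025798.71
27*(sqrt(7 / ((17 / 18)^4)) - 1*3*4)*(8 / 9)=-288+7776*sqrt(7) / 289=-216.81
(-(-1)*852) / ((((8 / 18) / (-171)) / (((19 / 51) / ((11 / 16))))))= -33217776 / 187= -177635.17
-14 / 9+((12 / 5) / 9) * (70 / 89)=-1078 / 801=-1.35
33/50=0.66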